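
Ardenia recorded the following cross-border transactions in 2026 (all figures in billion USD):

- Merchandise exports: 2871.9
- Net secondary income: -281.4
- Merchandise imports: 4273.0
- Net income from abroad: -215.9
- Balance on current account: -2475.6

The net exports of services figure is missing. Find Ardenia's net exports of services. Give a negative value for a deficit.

-577.2

Current account = goods balance + services balance + net primary income + net secondary income
Sum of the known components = -1898.4
Net exports of services = CA - (known components) = -2475.6 - (-1898.4) = -577.2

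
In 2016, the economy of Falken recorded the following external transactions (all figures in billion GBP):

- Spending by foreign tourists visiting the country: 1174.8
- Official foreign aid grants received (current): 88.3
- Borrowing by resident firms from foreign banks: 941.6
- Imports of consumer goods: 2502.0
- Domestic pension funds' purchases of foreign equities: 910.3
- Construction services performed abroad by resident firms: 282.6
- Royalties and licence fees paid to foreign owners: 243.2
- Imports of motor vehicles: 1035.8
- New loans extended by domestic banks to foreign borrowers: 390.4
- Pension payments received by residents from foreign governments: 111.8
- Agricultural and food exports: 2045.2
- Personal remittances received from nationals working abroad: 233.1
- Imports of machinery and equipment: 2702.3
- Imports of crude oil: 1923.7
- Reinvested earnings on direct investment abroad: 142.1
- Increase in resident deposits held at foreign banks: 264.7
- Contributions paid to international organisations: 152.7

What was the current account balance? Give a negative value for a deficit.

Goods: -1923.7 - 1035.8 + 2045.2 - 2702.3 - 2502.0 = -6118.6
Services: -243.2 + 1174.8 + 282.6 = 1214.2
Primary income: 142.1
Secondary income: -152.7 + 88.3 + 111.8 + 233.1 = 280.5
Current account = (-6118.6) + 1214.2 + 142.1 + 280.5 = -4481.8
(Excluded from the current account — financial account: borrowing by resident firms from foreign banks 941.6, domestic pension funds' purchases of foreign equities 910.3, new loans extended by domestic banks to foreign borrowers 390.4, increase in resident deposits held at foreign banks 264.7.)

-4481.8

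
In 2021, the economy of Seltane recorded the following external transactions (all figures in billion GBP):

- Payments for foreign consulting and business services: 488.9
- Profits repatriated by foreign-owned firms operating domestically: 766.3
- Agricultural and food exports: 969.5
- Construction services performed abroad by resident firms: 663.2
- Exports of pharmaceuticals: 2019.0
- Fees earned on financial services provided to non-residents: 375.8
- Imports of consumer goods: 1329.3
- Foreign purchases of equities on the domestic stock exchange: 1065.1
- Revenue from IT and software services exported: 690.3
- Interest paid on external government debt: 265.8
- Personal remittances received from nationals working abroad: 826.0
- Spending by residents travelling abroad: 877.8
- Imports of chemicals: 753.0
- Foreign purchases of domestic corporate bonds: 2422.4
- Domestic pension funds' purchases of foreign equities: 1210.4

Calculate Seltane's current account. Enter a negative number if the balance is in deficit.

Goods: 2019.0 - 753.0 - 1329.3 + 969.5 = 906.2
Services: 663.2 - 488.9 + 375.8 + 690.3 - 877.8 = 362.6
Primary income: -265.8 - 766.3 = -1032.1
Secondary income: 826.0
Current account = 906.2 + 362.6 + (-1032.1) + 826.0 = 1062.7
(Excluded from the current account — financial account: foreign purchases of equities on the domestic stock exchange 1065.1, foreign purchases of domestic corporate bonds 2422.4, domestic pension funds' purchases of foreign equities 1210.4.)

1062.7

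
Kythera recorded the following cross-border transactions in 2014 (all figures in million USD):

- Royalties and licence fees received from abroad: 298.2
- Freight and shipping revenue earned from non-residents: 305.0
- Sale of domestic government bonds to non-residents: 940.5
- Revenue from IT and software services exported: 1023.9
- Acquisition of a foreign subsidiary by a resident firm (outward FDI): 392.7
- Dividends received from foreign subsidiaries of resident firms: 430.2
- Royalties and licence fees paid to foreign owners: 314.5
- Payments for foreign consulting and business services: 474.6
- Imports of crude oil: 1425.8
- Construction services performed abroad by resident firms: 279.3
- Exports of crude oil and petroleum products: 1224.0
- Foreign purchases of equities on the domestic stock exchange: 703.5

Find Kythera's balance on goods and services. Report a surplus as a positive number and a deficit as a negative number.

915.5

Goods: 1224.0 - 1425.8 = -201.8
Services: 305.0 - 474.6 + 279.3 + 298.2 - 314.5 + 1023.9 = 1117.3
Trade balance = -201.8 + 1117.3 = 915.5
(Excluded from the trade balance — financial account: sale of domestic government bonds to non-residents 940.5, acquisition of a foreign subsidiary by a resident firm (outward FDI) 392.7, foreign purchases of equities on the domestic stock exchange 703.5; primary income: dividends received from foreign subsidiaries of resident firms 430.2.)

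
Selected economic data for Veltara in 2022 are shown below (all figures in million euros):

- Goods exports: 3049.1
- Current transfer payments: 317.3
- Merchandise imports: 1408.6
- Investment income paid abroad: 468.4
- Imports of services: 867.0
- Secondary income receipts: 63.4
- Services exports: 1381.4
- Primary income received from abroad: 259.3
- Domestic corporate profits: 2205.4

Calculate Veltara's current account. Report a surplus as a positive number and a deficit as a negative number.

Goods balance = 3049.1 - 1408.6 = 1640.5
Services balance = 1381.4 - 867.0 = 514.4
Trade balance (goods + services) = 1640.5 + 514.4 = 2154.9
Net primary income = 259.3 - 468.4 = -209.1
Net secondary income = 63.4 - 317.3 = -253.9
Current account = 2154.9 + (-209.1) + (-253.9) = 1691.9

1691.9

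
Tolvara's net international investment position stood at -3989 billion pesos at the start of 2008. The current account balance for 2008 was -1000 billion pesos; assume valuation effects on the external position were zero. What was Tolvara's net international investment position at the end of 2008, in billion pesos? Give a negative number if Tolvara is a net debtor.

-4989

With no valuation effects, change in NIIP = current account = -1000
End-of-year NIIP = -3989 + (-1000) = -4989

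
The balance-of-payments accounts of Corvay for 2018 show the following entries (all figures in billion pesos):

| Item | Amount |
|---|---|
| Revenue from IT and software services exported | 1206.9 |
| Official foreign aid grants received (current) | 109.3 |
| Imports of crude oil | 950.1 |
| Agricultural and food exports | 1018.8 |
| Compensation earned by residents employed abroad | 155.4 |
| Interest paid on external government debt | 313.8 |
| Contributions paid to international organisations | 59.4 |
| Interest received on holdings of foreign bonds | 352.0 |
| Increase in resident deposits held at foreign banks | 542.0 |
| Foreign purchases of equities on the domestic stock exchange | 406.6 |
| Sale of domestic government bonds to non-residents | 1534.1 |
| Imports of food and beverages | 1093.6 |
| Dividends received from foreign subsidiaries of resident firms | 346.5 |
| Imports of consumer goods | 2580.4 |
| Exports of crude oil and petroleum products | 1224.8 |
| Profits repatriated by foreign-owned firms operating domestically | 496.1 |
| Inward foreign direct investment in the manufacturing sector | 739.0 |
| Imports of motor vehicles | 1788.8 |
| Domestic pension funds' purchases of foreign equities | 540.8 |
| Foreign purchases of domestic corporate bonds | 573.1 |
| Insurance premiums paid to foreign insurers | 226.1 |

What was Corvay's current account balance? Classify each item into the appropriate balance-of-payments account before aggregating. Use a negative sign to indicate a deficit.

Goods: 1018.8 - 1093.6 - 2580.4 - 1788.8 - 950.1 + 1224.8 = -4169.3
Services: -226.1 + 1206.9 = 980.8
Primary income: 155.4 + 346.5 - 496.1 - 313.8 + 352.0 = 44.0
Secondary income: 109.3 - 59.4 = 49.9
Current account = (-4169.3) + 980.8 + 44.0 + 49.9 = -3094.6
(Excluded from the current account — financial account: increase in resident deposits held at foreign banks 542.0, foreign purchases of equities on the domestic stock exchange 406.6, sale of domestic government bonds to non-residents 1534.1, inward foreign direct investment in the manufacturing sector 739.0, domestic pension funds' purchases of foreign equities 540.8, foreign purchases of domestic corporate bonds 573.1.)

-3094.6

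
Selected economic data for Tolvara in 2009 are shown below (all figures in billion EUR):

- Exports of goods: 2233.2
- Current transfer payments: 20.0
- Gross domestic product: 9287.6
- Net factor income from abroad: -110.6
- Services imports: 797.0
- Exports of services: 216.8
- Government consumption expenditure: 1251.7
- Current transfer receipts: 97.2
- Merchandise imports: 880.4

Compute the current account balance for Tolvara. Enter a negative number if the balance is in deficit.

Goods balance = 2233.2 - 880.4 = 1352.8
Services balance = 216.8 - 797.0 = -580.2
Trade balance (goods + services) = 1352.8 + (-580.2) = 772.6
Net primary income = -110.6
Net secondary income = 97.2 - 20.0 = 77.2
Current account = 772.6 + (-110.6) + 77.2 = 739.2

739.2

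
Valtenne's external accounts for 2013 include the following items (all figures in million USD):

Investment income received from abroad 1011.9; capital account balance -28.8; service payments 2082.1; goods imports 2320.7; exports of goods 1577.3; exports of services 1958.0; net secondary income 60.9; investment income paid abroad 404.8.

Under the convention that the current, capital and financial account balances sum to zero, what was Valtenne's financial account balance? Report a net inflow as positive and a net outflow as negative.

Goods balance = 1577.3 - 2320.7 = -743.4
Services balance = 1958.0 - 2082.1 = -124.1
Trade balance (goods + services) = -743.4 + (-124.1) = -867.5
Net primary income = 1011.9 - 404.8 = 607.1
Net secondary income = 60.9
Current account = -867.5 + 607.1 + 60.9 = -199.5
Financial account = -(-199.5 + (-28.8)) = 228.3

228.3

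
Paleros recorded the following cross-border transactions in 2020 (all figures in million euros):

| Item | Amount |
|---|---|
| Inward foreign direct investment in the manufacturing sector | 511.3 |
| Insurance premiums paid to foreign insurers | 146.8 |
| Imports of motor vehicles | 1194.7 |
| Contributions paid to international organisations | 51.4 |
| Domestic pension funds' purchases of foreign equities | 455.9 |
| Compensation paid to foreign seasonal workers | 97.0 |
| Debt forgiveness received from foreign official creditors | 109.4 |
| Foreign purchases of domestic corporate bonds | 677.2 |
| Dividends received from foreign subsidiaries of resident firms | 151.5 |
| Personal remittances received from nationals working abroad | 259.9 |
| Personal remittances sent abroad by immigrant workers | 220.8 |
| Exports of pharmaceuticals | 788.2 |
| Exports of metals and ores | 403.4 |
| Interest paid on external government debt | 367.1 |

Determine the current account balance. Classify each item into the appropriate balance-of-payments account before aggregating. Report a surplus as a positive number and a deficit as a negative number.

Goods: -1194.7 + 788.2 + 403.4 = -3.1
Services: -146.8
Primary income: -97.0 + 151.5 - 367.1 = -312.6
Secondary income: -220.8 + 259.9 - 51.4 = -12.3
Current account = (-3.1) + (-146.8) + (-312.6) + (-12.3) = -474.8
(Excluded from the current account — financial account: inward foreign direct investment in the manufacturing sector 511.3, domestic pension funds' purchases of foreign equities 455.9, foreign purchases of domestic corporate bonds 677.2; capital account: debt forgiveness received from foreign official creditors 109.4.)

-474.8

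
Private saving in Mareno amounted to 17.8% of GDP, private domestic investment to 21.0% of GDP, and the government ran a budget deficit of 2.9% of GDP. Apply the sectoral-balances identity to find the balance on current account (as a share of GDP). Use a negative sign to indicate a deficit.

By the sectoral-balances identity, CA = (S_private - I) + (T - G).
Private balance = 17.8 - 21.0 = -3.2
Government balance (T - G) = -2.9
CA = -3.2 + (-2.9) = -6.1

-6.1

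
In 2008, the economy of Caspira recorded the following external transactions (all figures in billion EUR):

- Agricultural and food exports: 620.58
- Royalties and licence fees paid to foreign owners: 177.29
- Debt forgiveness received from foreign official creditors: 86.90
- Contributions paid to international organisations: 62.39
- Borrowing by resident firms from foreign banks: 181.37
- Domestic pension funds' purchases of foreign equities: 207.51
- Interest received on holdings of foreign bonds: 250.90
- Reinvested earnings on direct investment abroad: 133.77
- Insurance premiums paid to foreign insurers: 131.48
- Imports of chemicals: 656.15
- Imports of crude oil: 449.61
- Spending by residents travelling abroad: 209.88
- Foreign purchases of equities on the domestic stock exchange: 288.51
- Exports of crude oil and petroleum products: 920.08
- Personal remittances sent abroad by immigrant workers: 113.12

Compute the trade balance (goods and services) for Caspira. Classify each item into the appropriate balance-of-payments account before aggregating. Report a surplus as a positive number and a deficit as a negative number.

-83.75

Goods: -449.61 - 656.15 + 920.08 + 620.58 = 434.90
Services: -131.48 - 177.29 - 209.88 = -518.65
Trade balance = 434.90 + (-518.65) = -83.75
(Excluded from the trade balance — capital account: debt forgiveness received from foreign official creditors 86.90; secondary income: contributions paid to international organisations 62.39, personal remittances sent abroad by immigrant workers 113.12; financial account: borrowing by resident firms from foreign banks 181.37, domestic pension funds' purchases of foreign equities 207.51, foreign purchases of equities on the domestic stock exchange 288.51; primary income: interest received on holdings of foreign bonds 250.90, reinvested earnings on direct investment abroad 133.77.)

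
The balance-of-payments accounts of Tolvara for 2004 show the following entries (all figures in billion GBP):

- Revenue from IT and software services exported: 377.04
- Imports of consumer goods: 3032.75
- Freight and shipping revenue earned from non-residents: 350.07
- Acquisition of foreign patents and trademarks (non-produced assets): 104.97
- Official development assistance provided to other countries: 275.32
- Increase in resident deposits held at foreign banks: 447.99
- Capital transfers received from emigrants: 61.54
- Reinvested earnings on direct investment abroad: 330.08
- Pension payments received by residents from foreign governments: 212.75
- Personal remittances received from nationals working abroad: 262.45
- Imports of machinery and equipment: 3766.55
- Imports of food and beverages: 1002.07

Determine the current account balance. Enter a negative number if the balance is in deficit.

-6544.30

Goods: -3032.75 - 1002.07 - 3766.55 = -7801.37
Services: 377.04 + 350.07 = 727.11
Primary income: 330.08
Secondary income: 212.75 - 275.32 + 262.45 = 199.88
Current account = (-7801.37) + 727.11 + 330.08 + 199.88 = -6544.30
(Excluded from the current account — capital account: acquisition of foreign patents and trademarks (non-produced assets) 104.97, capital transfers received from emigrants 61.54; financial account: increase in resident deposits held at foreign banks 447.99.)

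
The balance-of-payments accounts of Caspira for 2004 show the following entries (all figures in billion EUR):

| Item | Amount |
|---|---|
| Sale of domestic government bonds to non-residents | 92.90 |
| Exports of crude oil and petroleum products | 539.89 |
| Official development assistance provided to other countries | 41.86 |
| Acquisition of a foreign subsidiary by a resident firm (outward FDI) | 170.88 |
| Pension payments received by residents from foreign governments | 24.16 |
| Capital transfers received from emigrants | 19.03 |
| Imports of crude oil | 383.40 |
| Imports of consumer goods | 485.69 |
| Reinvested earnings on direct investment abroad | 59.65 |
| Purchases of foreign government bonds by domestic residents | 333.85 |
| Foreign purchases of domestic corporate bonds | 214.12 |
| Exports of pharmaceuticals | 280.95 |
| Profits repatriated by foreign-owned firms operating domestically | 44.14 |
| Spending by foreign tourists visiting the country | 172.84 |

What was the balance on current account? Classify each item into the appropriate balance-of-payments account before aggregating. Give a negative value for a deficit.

122.40

Goods: -383.40 - 485.69 + 280.95 + 539.89 = -48.25
Services: 172.84
Primary income: 59.65 - 44.14 = 15.51
Secondary income: -41.86 + 24.16 = -17.70
Current account = (-48.25) + 172.84 + 15.51 + (-17.70) = 122.40
(Excluded from the current account — financial account: sale of domestic government bonds to non-residents 92.90, acquisition of a foreign subsidiary by a resident firm (outward FDI) 170.88, purchases of foreign government bonds by domestic residents 333.85, foreign purchases of domestic corporate bonds 214.12; capital account: capital transfers received from emigrants 19.03.)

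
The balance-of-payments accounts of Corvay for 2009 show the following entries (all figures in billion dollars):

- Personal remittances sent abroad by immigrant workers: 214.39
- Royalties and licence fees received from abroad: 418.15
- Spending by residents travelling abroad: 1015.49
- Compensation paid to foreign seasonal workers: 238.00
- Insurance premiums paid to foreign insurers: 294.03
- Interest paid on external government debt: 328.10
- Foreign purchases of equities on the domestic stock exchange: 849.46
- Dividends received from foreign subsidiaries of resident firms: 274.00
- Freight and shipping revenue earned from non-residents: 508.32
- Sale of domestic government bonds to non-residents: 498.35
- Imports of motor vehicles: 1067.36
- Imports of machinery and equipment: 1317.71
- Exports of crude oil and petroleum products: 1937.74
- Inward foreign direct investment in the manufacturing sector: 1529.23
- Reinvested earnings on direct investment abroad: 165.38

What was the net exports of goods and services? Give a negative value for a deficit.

-830.38

Goods: -1067.36 + 1937.74 - 1317.71 = -447.33
Services: -1015.49 + 508.32 - 294.03 + 418.15 = -383.05
Trade balance = -447.33 + (-383.05) = -830.38
(Excluded from the trade balance — secondary income: personal remittances sent abroad by immigrant workers 214.39; primary income: compensation paid to foreign seasonal workers 238.00, interest paid on external government debt 328.10, dividends received from foreign subsidiaries of resident firms 274.00, reinvested earnings on direct investment abroad 165.38; financial account: foreign purchases of equities on the domestic stock exchange 849.46, sale of domestic government bonds to non-residents 498.35, inward foreign direct investment in the manufacturing sector 1529.23.)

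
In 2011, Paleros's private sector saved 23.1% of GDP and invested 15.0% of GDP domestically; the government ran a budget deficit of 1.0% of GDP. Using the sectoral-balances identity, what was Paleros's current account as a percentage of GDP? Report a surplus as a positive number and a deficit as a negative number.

By the sectoral-balances identity, CA = (S_private - I) + (T - G).
Private balance = 23.1 - 15.0 = 8.1
Government balance (T - G) = -1.0
CA = 8.1 + (-1.0) = 7.1

7.1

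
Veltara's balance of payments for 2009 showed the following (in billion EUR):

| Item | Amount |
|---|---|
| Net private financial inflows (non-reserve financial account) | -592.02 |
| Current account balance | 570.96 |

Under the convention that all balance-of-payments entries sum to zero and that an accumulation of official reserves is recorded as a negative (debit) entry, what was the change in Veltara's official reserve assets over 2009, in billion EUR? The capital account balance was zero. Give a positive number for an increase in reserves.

Official reserve transactions balance = -(570.96 + (-592.02)) = 21.06
An accumulation of reserves is recorded as a debit (negative entry), so the change in the stock of reserves is the negative of that balance.
Change in official reserves = -(21.06) = -21.06

-21.06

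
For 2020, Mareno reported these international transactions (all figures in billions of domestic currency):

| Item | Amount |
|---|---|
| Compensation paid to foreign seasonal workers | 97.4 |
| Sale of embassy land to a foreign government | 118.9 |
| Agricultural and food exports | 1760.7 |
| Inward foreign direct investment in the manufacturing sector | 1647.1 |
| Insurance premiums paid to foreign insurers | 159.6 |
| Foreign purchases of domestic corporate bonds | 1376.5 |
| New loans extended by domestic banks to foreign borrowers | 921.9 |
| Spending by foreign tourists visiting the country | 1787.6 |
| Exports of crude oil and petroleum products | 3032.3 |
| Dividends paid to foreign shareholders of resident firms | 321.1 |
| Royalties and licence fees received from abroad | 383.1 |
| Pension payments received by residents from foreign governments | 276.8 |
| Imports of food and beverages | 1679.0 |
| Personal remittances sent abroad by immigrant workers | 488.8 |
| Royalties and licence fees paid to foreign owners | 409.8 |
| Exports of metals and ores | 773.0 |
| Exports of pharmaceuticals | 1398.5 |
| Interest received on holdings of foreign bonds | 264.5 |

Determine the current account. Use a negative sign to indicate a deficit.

Goods: 1398.5 + 773.0 - 1679.0 + 3032.3 + 1760.7 = 5285.5
Services: 383.1 - 159.6 + 1787.6 - 409.8 = 1601.3
Primary income: -321.1 + 264.5 - 97.4 = -154.0
Secondary income: 276.8 - 488.8 = -212.0
Current account = 5285.5 + 1601.3 + (-154.0) + (-212.0) = 6520.8
(Excluded from the current account — capital account: sale of embassy land to a foreign government 118.9; financial account: inward foreign direct investment in the manufacturing sector 1647.1, foreign purchases of domestic corporate bonds 1376.5, new loans extended by domestic banks to foreign borrowers 921.9.)

6520.8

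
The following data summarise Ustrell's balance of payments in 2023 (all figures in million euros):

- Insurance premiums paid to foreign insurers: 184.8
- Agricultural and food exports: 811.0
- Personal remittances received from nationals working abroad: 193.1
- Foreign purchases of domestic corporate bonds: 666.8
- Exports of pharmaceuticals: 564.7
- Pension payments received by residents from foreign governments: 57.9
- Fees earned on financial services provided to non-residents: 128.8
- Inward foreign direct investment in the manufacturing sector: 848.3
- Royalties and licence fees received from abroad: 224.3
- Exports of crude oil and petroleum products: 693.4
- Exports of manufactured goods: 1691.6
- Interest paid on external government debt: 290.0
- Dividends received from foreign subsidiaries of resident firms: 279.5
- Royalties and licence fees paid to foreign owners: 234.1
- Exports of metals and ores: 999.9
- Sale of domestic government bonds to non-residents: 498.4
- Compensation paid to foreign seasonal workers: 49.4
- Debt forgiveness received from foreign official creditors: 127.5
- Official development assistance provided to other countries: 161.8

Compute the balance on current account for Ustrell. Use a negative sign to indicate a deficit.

Goods: 811.0 + 1691.6 + 693.4 + 999.9 + 564.7 = 4760.6
Services: 224.3 - 184.8 + 128.8 - 234.1 = -65.8
Primary income: -49.4 - 290.0 + 279.5 = -59.9
Secondary income: 193.1 - 161.8 + 57.9 = 89.2
Current account = 4760.6 + (-65.8) + (-59.9) + 89.2 = 4724.1
(Excluded from the current account — financial account: foreign purchases of domestic corporate bonds 666.8, inward foreign direct investment in the manufacturing sector 848.3, sale of domestic government bonds to non-residents 498.4; capital account: debt forgiveness received from foreign official creditors 127.5.)

4724.1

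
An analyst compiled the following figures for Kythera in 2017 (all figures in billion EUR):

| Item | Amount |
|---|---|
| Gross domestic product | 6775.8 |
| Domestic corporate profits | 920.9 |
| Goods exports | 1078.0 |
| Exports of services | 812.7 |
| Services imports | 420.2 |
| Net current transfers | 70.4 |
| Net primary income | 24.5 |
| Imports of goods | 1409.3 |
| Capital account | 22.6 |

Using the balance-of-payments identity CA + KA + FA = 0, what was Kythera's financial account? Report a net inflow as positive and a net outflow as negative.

Goods balance = 1078.0 - 1409.3 = -331.3
Services balance = 812.7 - 420.2 = 392.5
Trade balance (goods + services) = -331.3 + 392.5 = 61.2
Net primary income = 24.5
Net secondary income = 70.4
Current account = 61.2 + 24.5 + 70.4 = 156.1
Financial account = -(156.1 + 22.6) = -178.7

-178.7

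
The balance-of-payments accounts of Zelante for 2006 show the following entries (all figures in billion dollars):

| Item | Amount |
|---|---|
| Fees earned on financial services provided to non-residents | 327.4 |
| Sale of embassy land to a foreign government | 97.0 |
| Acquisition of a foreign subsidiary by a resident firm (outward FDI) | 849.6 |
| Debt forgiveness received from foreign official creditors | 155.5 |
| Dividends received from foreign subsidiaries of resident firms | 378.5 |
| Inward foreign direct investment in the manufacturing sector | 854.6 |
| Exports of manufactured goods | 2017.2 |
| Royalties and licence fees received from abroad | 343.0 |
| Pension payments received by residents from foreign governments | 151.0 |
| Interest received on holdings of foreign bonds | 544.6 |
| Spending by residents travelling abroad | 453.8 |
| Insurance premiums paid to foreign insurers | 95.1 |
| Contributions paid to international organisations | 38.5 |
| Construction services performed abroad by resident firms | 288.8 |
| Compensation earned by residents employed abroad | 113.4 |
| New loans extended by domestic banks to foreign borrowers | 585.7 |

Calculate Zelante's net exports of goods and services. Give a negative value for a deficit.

Goods: 2017.2
Services: 327.4 + 288.8 + 343.0 - 453.8 - 95.1 = 410.3
Trade balance = 2017.2 + 410.3 = 2427.5
(Excluded from the trade balance — capital account: sale of embassy land to a foreign government 97.0, debt forgiveness received from foreign official creditors 155.5; financial account: acquisition of a foreign subsidiary by a resident firm (outward FDI) 849.6, inward foreign direct investment in the manufacturing sector 854.6, new loans extended by domestic banks to foreign borrowers 585.7; primary income: dividends received from foreign subsidiaries of resident firms 378.5, interest received on holdings of foreign bonds 544.6, compensation earned by residents employed abroad 113.4; secondary income: pension payments received by residents from foreign governments 151.0, contributions paid to international organisations 38.5.)

2427.5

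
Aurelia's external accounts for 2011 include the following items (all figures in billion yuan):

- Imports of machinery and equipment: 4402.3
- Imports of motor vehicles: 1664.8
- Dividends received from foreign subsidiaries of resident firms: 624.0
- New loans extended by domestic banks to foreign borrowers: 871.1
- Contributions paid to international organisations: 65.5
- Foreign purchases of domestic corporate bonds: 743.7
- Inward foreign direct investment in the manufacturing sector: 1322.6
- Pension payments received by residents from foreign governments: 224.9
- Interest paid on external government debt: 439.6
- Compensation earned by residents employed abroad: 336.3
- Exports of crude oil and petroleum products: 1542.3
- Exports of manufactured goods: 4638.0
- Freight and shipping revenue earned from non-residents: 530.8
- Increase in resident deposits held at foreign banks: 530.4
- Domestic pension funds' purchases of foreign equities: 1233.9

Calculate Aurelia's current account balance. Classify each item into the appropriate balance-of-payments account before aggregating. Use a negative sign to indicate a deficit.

1324.1

Goods: -4402.3 + 1542.3 + 4638.0 - 1664.8 = 113.2
Services: 530.8
Primary income: 624.0 + 336.3 - 439.6 = 520.7
Secondary income: -65.5 + 224.9 = 159.4
Current account = 113.2 + 530.8 + 520.7 + 159.4 = 1324.1
(Excluded from the current account — financial account: new loans extended by domestic banks to foreign borrowers 871.1, foreign purchases of domestic corporate bonds 743.7, inward foreign direct investment in the manufacturing sector 1322.6, increase in resident deposits held at foreign banks 530.4, domestic pension funds' purchases of foreign equities 1233.9.)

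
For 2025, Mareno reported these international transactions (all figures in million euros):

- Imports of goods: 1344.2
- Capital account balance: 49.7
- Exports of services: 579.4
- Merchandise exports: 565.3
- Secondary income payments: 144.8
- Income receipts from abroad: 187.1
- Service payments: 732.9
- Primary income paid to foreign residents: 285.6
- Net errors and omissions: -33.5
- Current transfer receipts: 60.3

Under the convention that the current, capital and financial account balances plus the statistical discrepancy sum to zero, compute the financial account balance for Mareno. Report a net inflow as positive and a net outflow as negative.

1099.2

Goods balance = 565.3 - 1344.2 = -778.9
Services balance = 579.4 - 732.9 = -153.5
Trade balance (goods + services) = -778.9 + (-153.5) = -932.4
Net primary income = 187.1 - 285.6 = -98.5
Net secondary income = 60.3 - 144.8 = -84.5
Current account = -932.4 + (-98.5) + (-84.5) = -1115.4
Financial account = -(-1115.4 + 49.7 + (-33.5)) = 1099.2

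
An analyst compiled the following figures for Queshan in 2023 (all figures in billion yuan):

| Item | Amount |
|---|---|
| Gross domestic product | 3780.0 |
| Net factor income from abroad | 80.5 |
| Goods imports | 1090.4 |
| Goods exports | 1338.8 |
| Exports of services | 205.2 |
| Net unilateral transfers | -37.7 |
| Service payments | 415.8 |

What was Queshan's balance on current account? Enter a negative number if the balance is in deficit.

80.6

Goods balance = 1338.8 - 1090.4 = 248.4
Services balance = 205.2 - 415.8 = -210.6
Trade balance (goods + services) = 248.4 + (-210.6) = 37.8
Net primary income = 80.5
Net secondary income = -37.7
Current account = 37.8 + 80.5 + (-37.7) = 80.6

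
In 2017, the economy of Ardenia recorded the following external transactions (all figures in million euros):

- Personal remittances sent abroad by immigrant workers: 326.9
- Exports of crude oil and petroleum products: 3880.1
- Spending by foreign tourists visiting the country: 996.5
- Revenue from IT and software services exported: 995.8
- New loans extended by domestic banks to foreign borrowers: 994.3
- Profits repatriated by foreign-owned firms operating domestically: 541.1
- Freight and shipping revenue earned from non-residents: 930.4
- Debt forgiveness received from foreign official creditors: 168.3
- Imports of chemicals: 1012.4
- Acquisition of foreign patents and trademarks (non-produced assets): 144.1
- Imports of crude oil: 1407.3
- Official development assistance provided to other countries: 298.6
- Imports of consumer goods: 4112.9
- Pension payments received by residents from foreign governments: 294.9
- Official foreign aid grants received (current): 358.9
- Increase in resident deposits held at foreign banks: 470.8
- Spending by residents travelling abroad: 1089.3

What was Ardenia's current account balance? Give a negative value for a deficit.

-1331.9

Goods: -4112.9 + 3880.1 - 1012.4 - 1407.3 = -2652.5
Services: 930.4 + 996.5 + 995.8 - 1089.3 = 1833.4
Primary income: -541.1
Secondary income: 358.9 - 326.9 - 298.6 + 294.9 = 28.3
Current account = (-2652.5) + 1833.4 + (-541.1) + 28.3 = -1331.9
(Excluded from the current account — financial account: new loans extended by domestic banks to foreign borrowers 994.3, increase in resident deposits held at foreign banks 470.8; capital account: debt forgiveness received from foreign official creditors 168.3, acquisition of foreign patents and trademarks (non-produced assets) 144.1.)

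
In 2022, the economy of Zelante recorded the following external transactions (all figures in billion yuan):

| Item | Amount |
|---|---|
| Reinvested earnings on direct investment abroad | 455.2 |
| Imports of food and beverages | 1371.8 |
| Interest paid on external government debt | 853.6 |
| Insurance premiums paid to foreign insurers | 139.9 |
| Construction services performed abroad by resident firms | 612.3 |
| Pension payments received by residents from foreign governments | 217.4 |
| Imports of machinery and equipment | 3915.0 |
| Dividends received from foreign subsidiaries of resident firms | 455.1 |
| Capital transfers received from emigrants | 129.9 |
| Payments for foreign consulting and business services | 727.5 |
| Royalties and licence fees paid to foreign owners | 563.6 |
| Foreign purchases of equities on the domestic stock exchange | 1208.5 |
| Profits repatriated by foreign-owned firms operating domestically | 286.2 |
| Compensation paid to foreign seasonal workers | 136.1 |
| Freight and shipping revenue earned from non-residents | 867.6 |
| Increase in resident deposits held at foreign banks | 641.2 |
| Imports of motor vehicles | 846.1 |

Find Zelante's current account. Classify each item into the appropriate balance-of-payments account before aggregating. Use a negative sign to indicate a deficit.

Goods: -3915.0 - 846.1 - 1371.8 = -6132.9
Services: -727.5 + 867.6 - 563.6 - 139.9 + 612.3 = 48.9
Primary income: -136.1 + 455.2 + 455.1 - 286.2 - 853.6 = -365.6
Secondary income: 217.4
Current account = (-6132.9) + 48.9 + (-365.6) + 217.4 = -6232.2
(Excluded from the current account — capital account: capital transfers received from emigrants 129.9; financial account: foreign purchases of equities on the domestic stock exchange 1208.5, increase in resident deposits held at foreign banks 641.2.)

-6232.2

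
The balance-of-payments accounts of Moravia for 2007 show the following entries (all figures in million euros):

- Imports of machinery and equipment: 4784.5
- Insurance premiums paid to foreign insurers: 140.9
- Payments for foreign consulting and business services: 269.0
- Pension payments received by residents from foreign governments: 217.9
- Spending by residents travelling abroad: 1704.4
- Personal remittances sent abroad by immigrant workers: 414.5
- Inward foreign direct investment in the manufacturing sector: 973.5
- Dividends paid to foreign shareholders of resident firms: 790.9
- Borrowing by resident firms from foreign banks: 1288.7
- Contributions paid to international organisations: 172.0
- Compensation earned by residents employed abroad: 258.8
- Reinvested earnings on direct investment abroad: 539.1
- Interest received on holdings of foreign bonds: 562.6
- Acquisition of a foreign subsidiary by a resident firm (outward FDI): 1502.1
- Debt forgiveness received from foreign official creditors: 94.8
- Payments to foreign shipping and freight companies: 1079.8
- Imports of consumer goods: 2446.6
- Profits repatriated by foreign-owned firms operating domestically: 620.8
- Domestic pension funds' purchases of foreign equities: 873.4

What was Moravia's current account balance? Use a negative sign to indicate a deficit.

Goods: -2446.6 - 4784.5 = -7231.1
Services: -140.9 - 269.0 - 1704.4 - 1079.8 = -3194.1
Primary income: 539.1 - 790.9 + 562.6 - 620.8 + 258.8 = -51.2
Secondary income: 217.9 - 414.5 - 172.0 = -368.6
Current account = (-7231.1) + (-3194.1) + (-51.2) + (-368.6) = -10845.0
(Excluded from the current account — financial account: inward foreign direct investment in the manufacturing sector 973.5, borrowing by resident firms from foreign banks 1288.7, acquisition of a foreign subsidiary by a resident firm (outward FDI) 1502.1, domestic pension funds' purchases of foreign equities 873.4; capital account: debt forgiveness received from foreign official creditors 94.8.)

-10845.0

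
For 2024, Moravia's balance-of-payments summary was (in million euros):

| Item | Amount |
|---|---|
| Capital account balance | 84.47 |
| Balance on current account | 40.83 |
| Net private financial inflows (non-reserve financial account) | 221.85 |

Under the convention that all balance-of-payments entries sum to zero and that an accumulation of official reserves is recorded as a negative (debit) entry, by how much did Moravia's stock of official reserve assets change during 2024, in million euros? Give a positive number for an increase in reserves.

Official reserve transactions balance = -(40.83 + 84.47 + 221.85) = -347.15
An accumulation of reserves is recorded as a debit (negative entry), so the change in the stock of reserves is the negative of that balance.
Change in official reserves = -(-347.15) = 347.15

347.15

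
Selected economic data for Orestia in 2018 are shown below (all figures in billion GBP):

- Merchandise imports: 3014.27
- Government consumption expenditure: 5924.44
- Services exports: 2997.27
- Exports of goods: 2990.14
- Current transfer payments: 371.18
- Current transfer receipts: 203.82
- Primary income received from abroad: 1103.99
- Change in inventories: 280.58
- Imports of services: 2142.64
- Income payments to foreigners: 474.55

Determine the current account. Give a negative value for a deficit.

Goods balance = 2990.14 - 3014.27 = -24.13
Services balance = 2997.27 - 2142.64 = 854.63
Trade balance (goods + services) = -24.13 + 854.63 = 830.50
Net primary income = 1103.99 - 474.55 = 629.44
Net secondary income = 203.82 - 371.18 = -167.36
Current account = 830.50 + 629.44 + (-167.36) = 1292.58

1292.58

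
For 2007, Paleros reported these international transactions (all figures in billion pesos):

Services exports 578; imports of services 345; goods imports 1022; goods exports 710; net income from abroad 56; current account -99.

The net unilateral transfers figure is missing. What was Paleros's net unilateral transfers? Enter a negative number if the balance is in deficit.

Current account = goods balance + services balance + net primary income + net secondary income
Sum of the known components = -23
Net unilateral transfers = CA - (known components) = -99 - (-23) = -76

-76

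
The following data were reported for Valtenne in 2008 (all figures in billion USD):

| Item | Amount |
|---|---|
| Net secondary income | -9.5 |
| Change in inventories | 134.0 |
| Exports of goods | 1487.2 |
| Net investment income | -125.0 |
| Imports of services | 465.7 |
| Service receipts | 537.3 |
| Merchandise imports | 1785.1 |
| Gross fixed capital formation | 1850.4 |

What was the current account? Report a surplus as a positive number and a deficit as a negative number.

Goods balance = 1487.2 - 1785.1 = -297.9
Services balance = 537.3 - 465.7 = 71.6
Trade balance (goods + services) = -297.9 + 71.6 = -226.3
Net primary income = -125.0
Net secondary income = -9.5
Current account = -226.3 + (-125.0) + (-9.5) = -360.8

-360.8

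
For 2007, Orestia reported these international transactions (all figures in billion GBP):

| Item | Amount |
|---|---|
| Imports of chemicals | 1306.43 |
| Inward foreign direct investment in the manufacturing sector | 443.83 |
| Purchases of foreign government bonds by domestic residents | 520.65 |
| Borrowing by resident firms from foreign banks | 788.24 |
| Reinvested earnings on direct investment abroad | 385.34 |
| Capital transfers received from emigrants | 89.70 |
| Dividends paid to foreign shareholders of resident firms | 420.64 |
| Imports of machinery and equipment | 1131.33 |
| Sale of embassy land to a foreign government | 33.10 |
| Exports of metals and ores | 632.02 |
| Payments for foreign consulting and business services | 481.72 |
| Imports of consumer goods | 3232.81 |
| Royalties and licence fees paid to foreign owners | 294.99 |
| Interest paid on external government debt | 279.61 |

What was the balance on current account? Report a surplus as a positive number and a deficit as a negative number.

-6130.17

Goods: -1306.43 + 632.02 - 1131.33 - 3232.81 = -5038.55
Services: -294.99 - 481.72 = -776.71
Primary income: -279.61 - 420.64 + 385.34 = -314.91
Current account = (-5038.55) + (-776.71) + (-314.91) = -6130.17
(Excluded from the current account — financial account: inward foreign direct investment in the manufacturing sector 443.83, purchases of foreign government bonds by domestic residents 520.65, borrowing by resident firms from foreign banks 788.24; capital account: capital transfers received from emigrants 89.70, sale of embassy land to a foreign government 33.10.)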